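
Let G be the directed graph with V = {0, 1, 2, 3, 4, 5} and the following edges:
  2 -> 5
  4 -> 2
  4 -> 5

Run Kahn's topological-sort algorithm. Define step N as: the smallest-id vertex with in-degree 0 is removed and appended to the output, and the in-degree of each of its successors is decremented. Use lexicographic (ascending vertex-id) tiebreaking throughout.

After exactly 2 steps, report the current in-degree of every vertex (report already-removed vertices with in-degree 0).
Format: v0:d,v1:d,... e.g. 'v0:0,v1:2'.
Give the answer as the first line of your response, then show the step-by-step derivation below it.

v0:0,v1:0,v2:1,v3:0,v4:0,v5:2

step 1: output 0; order=[0]; indeg=(0,0,1,0,0,2)
step 2: output 1; order=[0,1]; indeg=(0,0,1,0,0,2)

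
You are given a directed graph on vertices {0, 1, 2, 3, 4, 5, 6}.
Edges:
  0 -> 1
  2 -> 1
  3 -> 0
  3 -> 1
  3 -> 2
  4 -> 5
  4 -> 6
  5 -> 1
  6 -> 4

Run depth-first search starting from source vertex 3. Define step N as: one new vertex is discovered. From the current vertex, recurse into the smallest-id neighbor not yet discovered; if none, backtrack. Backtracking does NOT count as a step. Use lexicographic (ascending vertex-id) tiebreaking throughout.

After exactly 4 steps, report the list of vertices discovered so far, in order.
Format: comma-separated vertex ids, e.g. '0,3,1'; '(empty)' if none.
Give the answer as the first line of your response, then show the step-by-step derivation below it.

3,0,1,2

step 1: discover 3; path=3; order=3
step 2: discover 0; path=3>0; order=3,0
step 3: discover 1; path=3>0>1; order=3,0,1
step 4: discover 2; path=3>2; order=3,0,1,2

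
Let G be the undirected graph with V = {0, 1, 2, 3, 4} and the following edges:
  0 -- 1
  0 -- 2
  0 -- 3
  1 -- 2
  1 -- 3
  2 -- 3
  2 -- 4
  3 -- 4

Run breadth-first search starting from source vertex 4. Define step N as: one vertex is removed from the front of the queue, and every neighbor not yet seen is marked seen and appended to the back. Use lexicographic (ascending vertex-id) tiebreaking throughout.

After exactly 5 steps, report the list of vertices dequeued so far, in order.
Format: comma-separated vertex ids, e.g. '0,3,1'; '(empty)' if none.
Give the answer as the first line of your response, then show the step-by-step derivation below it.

4,2,3,0,1

step 1: dequeue 4; queue=[2,3]; order=4
step 2: dequeue 2; queue=[3,0,1]; order=4,2
step 3: dequeue 3; queue=[0,1]; order=4,2,3
step 4: dequeue 0; queue=[1]; order=4,2,3,0
step 5: dequeue 1; queue=[(empty)]; order=4,2,3,0,1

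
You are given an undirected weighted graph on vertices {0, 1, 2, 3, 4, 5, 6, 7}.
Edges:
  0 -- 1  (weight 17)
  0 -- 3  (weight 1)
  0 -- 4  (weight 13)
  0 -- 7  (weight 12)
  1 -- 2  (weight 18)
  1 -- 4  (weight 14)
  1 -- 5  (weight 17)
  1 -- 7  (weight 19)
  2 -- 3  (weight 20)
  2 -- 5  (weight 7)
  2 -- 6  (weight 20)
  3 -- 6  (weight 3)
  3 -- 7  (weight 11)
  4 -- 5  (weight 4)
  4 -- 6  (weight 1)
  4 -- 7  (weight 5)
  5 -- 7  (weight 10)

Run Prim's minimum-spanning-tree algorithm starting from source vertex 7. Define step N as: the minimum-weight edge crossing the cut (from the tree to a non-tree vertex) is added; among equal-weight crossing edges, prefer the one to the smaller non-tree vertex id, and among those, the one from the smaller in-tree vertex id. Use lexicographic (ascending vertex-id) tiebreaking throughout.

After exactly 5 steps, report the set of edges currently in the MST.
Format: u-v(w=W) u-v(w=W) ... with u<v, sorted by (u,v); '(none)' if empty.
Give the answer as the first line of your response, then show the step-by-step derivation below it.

0-3(w=1) 3-6(w=3) 4-5(w=4) 4-6(w=1) 4-7(w=5)

step 1: add edge 4-7 (w=5); MST = {4-7(w=5)}
step 2: add edge 4-6 (w=1); MST = {4-6(w=1) 4-7(w=5)}
step 3: add edge 3-6 (w=3); MST = {3-6(w=3) 4-6(w=1) 4-7(w=5)}
step 4: add edge 0-3 (w=1); MST = {0-3(w=1) 3-6(w=3) 4-6(w=1) 4-7(w=5)}
step 5: add edge 4-5 (w=4); MST = {0-3(w=1) 3-6(w=3) 4-5(w=4) 4-6(w=1) 4-7(w=5)}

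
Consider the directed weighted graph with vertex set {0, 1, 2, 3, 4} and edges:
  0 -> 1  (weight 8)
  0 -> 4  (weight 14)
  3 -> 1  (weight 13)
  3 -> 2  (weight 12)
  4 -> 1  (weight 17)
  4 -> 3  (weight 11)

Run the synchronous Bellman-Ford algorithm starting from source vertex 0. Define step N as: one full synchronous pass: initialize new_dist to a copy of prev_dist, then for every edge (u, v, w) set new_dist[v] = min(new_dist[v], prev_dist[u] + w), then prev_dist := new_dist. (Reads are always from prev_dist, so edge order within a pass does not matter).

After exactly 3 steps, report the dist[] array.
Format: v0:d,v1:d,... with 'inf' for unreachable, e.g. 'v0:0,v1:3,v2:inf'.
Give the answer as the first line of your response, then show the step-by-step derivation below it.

v0:0,v1:8,v2:37,v3:25,v4:14

step 1: dist = v0:0,v1:8,v2:inf,v3:inf,v4:14
step 2: dist = v0:0,v1:8,v2:inf,v3:25,v4:14
step 3: dist = v0:0,v1:8,v2:37,v3:25,v4:14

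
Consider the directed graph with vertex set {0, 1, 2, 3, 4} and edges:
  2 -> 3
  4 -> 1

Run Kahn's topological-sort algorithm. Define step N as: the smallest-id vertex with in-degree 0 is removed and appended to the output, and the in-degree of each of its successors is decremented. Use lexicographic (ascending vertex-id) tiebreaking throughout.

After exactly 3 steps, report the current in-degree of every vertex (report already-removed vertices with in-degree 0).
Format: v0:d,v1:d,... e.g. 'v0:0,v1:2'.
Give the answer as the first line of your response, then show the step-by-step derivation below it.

v0:0,v1:1,v2:0,v3:0,v4:0

step 1: output 0; order=[0]; indeg=(0,1,0,1,0)
step 2: output 2; order=[0,2]; indeg=(0,1,0,0,0)
step 3: output 3; order=[0,2,3]; indeg=(0,1,0,0,0)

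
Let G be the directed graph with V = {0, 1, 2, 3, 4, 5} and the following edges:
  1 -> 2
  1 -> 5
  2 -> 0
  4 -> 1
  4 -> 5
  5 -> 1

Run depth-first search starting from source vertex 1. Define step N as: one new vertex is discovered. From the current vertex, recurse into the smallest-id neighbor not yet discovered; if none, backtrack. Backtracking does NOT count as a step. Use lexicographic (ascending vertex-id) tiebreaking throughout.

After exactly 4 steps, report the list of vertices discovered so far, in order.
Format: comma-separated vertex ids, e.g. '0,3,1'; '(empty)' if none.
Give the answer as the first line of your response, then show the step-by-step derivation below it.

1,2,0,5

step 1: discover 1; path=1; order=1
step 2: discover 2; path=1>2; order=1,2
step 3: discover 0; path=1>2>0; order=1,2,0
step 4: discover 5; path=1>5; order=1,2,0,5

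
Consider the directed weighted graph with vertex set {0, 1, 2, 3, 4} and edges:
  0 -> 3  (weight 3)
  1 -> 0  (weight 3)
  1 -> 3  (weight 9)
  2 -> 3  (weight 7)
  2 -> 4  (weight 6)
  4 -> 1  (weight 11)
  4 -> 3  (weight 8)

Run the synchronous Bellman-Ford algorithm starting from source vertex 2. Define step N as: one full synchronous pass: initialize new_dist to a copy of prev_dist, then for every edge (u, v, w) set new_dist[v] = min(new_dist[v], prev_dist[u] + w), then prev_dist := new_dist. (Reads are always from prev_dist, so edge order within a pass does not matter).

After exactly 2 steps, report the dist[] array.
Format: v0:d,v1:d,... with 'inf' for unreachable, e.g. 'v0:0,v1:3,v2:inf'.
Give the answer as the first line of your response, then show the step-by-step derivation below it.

v0:inf,v1:17,v2:0,v3:7,v4:6

step 1: dist = v0:inf,v1:inf,v2:0,v3:7,v4:6
step 2: dist = v0:inf,v1:17,v2:0,v3:7,v4:6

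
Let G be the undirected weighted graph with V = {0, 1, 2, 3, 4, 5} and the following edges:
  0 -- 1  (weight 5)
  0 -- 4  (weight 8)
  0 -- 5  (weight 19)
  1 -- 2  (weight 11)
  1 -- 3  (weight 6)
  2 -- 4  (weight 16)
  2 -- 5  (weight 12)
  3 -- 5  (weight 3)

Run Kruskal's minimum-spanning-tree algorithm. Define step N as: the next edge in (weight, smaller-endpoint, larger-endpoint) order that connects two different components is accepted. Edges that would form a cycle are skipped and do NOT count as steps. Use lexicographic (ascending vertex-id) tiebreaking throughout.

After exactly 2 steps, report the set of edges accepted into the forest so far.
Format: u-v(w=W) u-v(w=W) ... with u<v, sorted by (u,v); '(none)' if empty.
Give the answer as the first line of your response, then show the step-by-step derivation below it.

0-1(w=5) 3-5(w=3)

step 1: add edge 3-5 (w=3); MST = {3-5(w=3)}
step 2: add edge 0-1 (w=5); MST = {0-1(w=5) 3-5(w=3)}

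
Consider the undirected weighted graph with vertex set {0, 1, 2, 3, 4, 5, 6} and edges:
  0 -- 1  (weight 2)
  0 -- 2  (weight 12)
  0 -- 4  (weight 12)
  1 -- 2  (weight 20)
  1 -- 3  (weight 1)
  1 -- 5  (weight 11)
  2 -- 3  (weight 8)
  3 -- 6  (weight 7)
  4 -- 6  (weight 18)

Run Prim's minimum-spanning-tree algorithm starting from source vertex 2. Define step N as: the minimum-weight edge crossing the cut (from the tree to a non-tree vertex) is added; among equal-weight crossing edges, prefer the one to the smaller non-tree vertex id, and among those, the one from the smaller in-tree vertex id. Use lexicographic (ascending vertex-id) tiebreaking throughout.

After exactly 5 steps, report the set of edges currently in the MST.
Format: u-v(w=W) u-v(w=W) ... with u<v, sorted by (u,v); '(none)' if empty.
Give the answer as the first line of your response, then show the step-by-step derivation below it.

0-1(w=2) 1-3(w=1) 1-5(w=11) 2-3(w=8) 3-6(w=7)

step 1: add edge 2-3 (w=8); MST = {2-3(w=8)}
step 2: add edge 1-3 (w=1); MST = {1-3(w=1) 2-3(w=8)}
step 3: add edge 0-1 (w=2); MST = {0-1(w=2) 1-3(w=1) 2-3(w=8)}
step 4: add edge 3-6 (w=7); MST = {0-1(w=2) 1-3(w=1) 2-3(w=8) 3-6(w=7)}
step 5: add edge 1-5 (w=11); MST = {0-1(w=2) 1-3(w=1) 1-5(w=11) 2-3(w=8) 3-6(w=7)}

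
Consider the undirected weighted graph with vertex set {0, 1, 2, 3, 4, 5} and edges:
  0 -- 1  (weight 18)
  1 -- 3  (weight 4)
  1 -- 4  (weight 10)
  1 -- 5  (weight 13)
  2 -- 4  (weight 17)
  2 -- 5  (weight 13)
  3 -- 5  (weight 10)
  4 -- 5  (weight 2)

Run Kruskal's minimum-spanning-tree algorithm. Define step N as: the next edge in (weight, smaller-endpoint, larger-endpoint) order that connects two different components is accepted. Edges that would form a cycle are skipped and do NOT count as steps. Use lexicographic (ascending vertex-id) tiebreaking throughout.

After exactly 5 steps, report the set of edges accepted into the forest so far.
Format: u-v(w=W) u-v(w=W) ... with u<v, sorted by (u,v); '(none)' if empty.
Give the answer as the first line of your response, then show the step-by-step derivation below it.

0-1(w=18) 1-3(w=4) 1-4(w=10) 2-5(w=13) 4-5(w=2)

step 1: add edge 4-5 (w=2); MST = {4-5(w=2)}
step 2: add edge 1-3 (w=4); MST = {1-3(w=4) 4-5(w=2)}
step 3: add edge 1-4 (w=10); MST = {1-3(w=4) 1-4(w=10) 4-5(w=2)}
step 4: add edge 2-5 (w=13); MST = {1-3(w=4) 1-4(w=10) 2-5(w=13) 4-5(w=2)}
step 5: add edge 0-1 (w=18); MST = {0-1(w=18) 1-3(w=4) 1-4(w=10) 2-5(w=13) 4-5(w=2)}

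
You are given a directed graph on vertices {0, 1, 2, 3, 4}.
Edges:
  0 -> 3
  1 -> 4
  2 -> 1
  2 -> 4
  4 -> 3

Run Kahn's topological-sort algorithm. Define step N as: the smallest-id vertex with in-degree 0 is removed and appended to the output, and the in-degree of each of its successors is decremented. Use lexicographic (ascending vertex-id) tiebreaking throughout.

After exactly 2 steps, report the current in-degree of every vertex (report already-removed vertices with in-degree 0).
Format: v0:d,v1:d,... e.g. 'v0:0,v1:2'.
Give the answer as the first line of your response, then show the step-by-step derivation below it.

v0:0,v1:0,v2:0,v3:1,v4:1

step 1: output 0; order=[0]; indeg=(0,1,0,1,2)
step 2: output 2; order=[0,2]; indeg=(0,0,0,1,1)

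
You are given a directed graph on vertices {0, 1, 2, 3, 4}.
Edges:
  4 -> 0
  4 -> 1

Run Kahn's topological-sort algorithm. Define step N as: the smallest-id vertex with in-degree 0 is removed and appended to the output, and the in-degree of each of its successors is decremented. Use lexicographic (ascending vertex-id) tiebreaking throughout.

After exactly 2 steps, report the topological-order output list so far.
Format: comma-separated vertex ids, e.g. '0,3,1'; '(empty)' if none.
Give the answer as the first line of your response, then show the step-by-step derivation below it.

2,3

step 1: output 2; order=[2]; indeg=(1,1,0,0,0)
step 2: output 3; order=[2,3]; indeg=(1,1,0,0,0)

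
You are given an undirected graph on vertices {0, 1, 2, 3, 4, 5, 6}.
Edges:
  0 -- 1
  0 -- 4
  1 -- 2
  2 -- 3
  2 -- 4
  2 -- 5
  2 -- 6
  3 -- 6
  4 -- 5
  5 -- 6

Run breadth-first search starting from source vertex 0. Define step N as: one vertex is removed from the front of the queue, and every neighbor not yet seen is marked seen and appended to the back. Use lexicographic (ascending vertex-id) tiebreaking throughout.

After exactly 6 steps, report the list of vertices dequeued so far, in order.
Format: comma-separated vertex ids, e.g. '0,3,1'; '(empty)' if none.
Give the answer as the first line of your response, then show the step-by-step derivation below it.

0,1,4,2,5,3

step 1: dequeue 0; queue=[1,4]; order=0
step 2: dequeue 1; queue=[4,2]; order=0,1
step 3: dequeue 4; queue=[2,5]; order=0,1,4
step 4: dequeue 2; queue=[5,3,6]; order=0,1,4,2
step 5: dequeue 5; queue=[3,6]; order=0,1,4,2,5
step 6: dequeue 3; queue=[6]; order=0,1,4,2,5,3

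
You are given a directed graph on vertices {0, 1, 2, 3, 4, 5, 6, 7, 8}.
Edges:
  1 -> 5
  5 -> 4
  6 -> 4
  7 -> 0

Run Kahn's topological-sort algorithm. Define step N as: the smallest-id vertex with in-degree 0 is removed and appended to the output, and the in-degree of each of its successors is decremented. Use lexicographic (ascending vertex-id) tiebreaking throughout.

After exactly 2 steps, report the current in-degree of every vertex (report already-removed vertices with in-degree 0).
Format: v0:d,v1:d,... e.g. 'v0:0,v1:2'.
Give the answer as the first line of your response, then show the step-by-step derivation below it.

v0:1,v1:0,v2:0,v3:0,v4:2,v5:0,v6:0,v7:0,v8:0

step 1: output 1; order=[1]; indeg=(1,0,0,0,2,0,0,0,0)
step 2: output 2; order=[1,2]; indeg=(1,0,0,0,2,0,0,0,0)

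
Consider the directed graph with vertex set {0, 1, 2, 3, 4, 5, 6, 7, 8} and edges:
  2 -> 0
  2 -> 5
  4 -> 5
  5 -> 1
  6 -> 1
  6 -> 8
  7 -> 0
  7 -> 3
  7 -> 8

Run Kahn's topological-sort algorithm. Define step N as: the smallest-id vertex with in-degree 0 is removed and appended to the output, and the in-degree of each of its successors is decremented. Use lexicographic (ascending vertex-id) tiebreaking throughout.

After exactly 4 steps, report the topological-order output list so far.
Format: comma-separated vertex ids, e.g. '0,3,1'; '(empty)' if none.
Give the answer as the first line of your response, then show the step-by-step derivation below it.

2,4,5,6

step 1: output 2; order=[2]; indeg=(1,2,0,1,0,1,0,0,2)
step 2: output 4; order=[2,4]; indeg=(1,2,0,1,0,0,0,0,2)
step 3: output 5; order=[2,4,5]; indeg=(1,1,0,1,0,0,0,0,2)
step 4: output 6; order=[2,4,5,6]; indeg=(1,0,0,1,0,0,0,0,1)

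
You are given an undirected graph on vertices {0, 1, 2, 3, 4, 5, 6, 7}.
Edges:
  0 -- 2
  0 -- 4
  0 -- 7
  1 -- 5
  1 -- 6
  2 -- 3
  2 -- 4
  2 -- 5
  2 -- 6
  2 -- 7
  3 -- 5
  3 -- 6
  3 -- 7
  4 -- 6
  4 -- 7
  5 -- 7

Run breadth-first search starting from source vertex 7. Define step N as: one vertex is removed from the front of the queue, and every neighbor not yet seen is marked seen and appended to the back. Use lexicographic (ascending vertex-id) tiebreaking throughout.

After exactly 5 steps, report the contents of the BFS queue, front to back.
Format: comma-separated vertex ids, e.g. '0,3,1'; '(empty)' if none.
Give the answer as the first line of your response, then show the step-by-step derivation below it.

5,6

step 1: dequeue 7; queue=[0,2,3,4,5]; order=7
step 2: dequeue 0; queue=[2,3,4,5]; order=7,0
step 3: dequeue 2; queue=[3,4,5,6]; order=7,0,2
step 4: dequeue 3; queue=[4,5,6]; order=7,0,2,3
step 5: dequeue 4; queue=[5,6]; order=7,0,2,3,4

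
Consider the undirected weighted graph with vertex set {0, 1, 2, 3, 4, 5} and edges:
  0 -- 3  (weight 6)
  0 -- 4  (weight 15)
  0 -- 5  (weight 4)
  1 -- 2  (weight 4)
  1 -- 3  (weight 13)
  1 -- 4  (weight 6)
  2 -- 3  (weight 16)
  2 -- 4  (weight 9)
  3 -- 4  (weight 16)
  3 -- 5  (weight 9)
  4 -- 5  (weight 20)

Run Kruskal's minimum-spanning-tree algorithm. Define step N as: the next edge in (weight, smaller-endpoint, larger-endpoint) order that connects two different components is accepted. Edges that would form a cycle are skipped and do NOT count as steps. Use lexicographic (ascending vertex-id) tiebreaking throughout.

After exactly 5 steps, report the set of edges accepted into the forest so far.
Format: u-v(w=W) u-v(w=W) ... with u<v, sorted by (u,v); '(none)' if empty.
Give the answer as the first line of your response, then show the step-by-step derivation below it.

0-3(w=6) 0-5(w=4) 1-2(w=4) 1-3(w=13) 1-4(w=6)

step 1: add edge 0-5 (w=4); MST = {0-5(w=4)}
step 2: add edge 1-2 (w=4); MST = {0-5(w=4) 1-2(w=4)}
step 3: add edge 0-3 (w=6); MST = {0-3(w=6) 0-5(w=4) 1-2(w=4)}
step 4: add edge 1-4 (w=6); MST = {0-3(w=6) 0-5(w=4) 1-2(w=4) 1-4(w=6)}
step 5: add edge 1-3 (w=13); MST = {0-3(w=6) 0-5(w=4) 1-2(w=4) 1-3(w=13) 1-4(w=6)}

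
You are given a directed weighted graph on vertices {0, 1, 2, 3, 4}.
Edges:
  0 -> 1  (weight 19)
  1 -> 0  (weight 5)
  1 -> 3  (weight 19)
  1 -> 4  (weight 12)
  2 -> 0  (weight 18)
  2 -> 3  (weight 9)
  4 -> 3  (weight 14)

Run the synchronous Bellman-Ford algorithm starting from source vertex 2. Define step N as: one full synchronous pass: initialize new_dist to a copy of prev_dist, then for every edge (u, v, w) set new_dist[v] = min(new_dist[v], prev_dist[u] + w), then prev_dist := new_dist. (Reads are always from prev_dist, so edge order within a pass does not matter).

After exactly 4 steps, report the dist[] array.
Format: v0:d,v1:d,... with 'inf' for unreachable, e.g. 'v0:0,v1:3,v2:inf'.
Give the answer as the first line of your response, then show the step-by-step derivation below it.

v0:18,v1:37,v2:0,v3:9,v4:49

step 1: dist = v0:18,v1:inf,v2:0,v3:9,v4:inf
step 2: dist = v0:18,v1:37,v2:0,v3:9,v4:inf
step 3: dist = v0:18,v1:37,v2:0,v3:9,v4:49
step 4: dist = v0:18,v1:37,v2:0,v3:9,v4:49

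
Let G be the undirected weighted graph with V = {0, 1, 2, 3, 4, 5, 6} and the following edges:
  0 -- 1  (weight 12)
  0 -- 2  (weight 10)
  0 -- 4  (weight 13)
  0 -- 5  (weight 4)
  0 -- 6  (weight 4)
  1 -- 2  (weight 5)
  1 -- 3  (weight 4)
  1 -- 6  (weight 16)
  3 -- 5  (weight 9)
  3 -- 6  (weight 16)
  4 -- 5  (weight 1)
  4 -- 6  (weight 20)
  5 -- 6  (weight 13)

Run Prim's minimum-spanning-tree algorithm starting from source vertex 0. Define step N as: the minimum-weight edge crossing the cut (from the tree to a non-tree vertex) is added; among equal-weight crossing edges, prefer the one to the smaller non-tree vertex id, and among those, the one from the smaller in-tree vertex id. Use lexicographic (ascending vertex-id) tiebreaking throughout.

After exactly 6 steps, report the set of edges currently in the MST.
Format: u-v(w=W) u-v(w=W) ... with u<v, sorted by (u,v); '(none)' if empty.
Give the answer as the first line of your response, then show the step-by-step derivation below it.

0-5(w=4) 0-6(w=4) 1-2(w=5) 1-3(w=4) 3-5(w=9) 4-5(w=1)

step 1: add edge 0-5 (w=4); MST = {0-5(w=4)}
step 2: add edge 4-5 (w=1); MST = {0-5(w=4) 4-5(w=1)}
step 3: add edge 0-6 (w=4); MST = {0-5(w=4) 0-6(w=4) 4-5(w=1)}
step 4: add edge 3-5 (w=9); MST = {0-5(w=4) 0-6(w=4) 3-5(w=9) 4-5(w=1)}
step 5: add edge 1-3 (w=4); MST = {0-5(w=4) 0-6(w=4) 1-3(w=4) 3-5(w=9) 4-5(w=1)}
step 6: add edge 1-2 (w=5); MST = {0-5(w=4) 0-6(w=4) 1-2(w=5) 1-3(w=4) 3-5(w=9) 4-5(w=1)}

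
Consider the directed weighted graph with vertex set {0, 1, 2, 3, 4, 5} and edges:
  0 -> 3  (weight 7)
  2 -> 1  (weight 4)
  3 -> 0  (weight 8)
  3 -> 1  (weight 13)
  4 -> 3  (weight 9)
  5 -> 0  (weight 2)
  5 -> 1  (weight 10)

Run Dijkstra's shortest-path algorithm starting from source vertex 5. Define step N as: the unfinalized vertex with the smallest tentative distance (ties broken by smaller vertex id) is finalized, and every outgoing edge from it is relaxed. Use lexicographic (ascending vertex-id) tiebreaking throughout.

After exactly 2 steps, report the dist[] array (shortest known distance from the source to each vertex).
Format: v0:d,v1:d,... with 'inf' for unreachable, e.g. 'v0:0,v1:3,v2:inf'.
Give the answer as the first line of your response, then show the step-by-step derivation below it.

v0:2,v1:10,v2:inf,v3:9,v4:inf,v5:0

step 1: dist = v0:2,v1:10,v2:inf,v3:inf,v4:inf,v5:0
step 2: dist = v0:2,v1:10,v2:inf,v3:9,v4:inf,v5:0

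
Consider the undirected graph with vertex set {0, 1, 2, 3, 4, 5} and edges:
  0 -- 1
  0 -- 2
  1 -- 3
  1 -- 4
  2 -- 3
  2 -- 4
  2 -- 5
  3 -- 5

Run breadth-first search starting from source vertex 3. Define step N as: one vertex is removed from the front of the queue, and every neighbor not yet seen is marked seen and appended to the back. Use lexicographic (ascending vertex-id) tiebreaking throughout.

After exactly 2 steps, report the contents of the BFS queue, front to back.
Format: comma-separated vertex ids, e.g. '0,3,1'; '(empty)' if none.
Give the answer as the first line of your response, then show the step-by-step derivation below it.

2,5,0,4

step 1: dequeue 3; queue=[1,2,5]; order=3
step 2: dequeue 1; queue=[2,5,0,4]; order=3,1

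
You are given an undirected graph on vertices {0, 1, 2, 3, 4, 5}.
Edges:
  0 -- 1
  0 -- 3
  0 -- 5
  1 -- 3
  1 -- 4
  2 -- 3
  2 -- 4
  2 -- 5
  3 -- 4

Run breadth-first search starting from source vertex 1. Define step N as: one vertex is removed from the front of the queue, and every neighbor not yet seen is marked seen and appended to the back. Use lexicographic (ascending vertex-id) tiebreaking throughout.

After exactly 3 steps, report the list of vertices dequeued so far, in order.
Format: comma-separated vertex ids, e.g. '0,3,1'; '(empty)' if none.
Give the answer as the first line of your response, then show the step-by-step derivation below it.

1,0,3

step 1: dequeue 1; queue=[0,3,4]; order=1
step 2: dequeue 0; queue=[3,4,5]; order=1,0
step 3: dequeue 3; queue=[4,5,2]; order=1,0,3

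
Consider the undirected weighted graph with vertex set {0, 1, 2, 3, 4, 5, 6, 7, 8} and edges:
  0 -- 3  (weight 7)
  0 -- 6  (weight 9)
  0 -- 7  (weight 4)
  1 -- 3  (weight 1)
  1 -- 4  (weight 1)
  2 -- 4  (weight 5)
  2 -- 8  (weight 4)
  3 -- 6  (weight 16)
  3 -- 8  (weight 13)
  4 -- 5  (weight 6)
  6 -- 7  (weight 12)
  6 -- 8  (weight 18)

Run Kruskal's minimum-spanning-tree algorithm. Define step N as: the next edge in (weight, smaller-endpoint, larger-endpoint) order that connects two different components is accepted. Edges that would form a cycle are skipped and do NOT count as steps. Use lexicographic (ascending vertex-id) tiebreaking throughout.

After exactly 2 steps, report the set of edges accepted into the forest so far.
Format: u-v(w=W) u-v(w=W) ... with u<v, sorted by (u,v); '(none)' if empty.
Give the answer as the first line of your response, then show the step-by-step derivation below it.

1-3(w=1) 1-4(w=1)

step 1: add edge 1-3 (w=1); MST = {1-3(w=1)}
step 2: add edge 1-4 (w=1); MST = {1-3(w=1) 1-4(w=1)}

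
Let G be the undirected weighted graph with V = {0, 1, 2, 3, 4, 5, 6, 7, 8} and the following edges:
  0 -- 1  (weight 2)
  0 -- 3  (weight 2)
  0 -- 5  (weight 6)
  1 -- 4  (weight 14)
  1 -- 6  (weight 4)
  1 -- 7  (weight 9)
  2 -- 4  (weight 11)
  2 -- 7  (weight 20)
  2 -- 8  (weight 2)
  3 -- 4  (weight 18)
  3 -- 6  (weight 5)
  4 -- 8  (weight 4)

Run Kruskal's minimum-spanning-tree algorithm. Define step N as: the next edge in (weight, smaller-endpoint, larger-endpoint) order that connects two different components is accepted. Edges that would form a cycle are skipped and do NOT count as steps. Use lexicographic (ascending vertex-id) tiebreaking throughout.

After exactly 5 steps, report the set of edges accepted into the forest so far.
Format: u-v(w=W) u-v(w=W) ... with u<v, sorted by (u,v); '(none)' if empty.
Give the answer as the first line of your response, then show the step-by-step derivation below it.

0-1(w=2) 0-3(w=2) 1-6(w=4) 2-8(w=2) 4-8(w=4)

step 1: add edge 0-1 (w=2); MST = {0-1(w=2)}
step 2: add edge 0-3 (w=2); MST = {0-1(w=2) 0-3(w=2)}
step 3: add edge 2-8 (w=2); MST = {0-1(w=2) 0-3(w=2) 2-8(w=2)}
step 4: add edge 1-6 (w=4); MST = {0-1(w=2) 0-3(w=2) 1-6(w=4) 2-8(w=2)}
step 5: add edge 4-8 (w=4); MST = {0-1(w=2) 0-3(w=2) 1-6(w=4) 2-8(w=2) 4-8(w=4)}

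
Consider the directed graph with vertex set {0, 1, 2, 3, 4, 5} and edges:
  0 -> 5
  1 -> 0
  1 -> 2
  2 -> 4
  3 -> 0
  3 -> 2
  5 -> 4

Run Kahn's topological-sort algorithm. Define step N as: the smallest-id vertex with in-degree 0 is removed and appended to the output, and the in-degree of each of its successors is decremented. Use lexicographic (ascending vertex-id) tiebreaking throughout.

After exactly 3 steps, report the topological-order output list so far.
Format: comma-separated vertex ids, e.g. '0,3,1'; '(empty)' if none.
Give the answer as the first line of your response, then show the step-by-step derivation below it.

1,3,0

step 1: output 1; order=[1]; indeg=(1,0,1,0,2,1)
step 2: output 3; order=[1,3]; indeg=(0,0,0,0,2,1)
step 3: output 0; order=[1,3,0]; indeg=(0,0,0,0,2,0)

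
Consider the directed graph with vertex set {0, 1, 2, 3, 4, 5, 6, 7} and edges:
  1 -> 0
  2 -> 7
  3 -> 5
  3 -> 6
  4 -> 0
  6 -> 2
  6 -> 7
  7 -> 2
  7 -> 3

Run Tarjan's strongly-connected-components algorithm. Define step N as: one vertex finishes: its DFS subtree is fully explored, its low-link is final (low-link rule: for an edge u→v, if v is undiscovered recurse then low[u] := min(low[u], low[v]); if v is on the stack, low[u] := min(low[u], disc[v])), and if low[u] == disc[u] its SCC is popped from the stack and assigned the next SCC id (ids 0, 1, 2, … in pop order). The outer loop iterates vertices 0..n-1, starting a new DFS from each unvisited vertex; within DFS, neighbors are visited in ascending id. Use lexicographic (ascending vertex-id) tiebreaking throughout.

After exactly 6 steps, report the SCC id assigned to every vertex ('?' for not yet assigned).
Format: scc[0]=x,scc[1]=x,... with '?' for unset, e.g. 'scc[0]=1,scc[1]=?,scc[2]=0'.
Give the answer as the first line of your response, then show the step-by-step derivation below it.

scc[0]=0,scc[1]=1,scc[2]=?,scc[3]=?,scc[4]=?,scc[5]=2,scc[6]=?,scc[7]=?

step 1: low=(low[0]=0,low[1]=?,low[2]=?,low[3]=?,low[4]=?,low[5]=?,low[6]=?,low[7]=?); scc=(scc[0]=0,scc[1]=?,scc[2]=?,scc[3]=?,scc[4]=?,scc[5]=?,scc[6]=?,scc[7]=?)
step 2: low=(low[0]=0,low[1]=1,low[2]=?,low[3]=?,low[4]=?,low[5]=?,low[6]=?,low[7]=?); scc=(scc[0]=0,scc[1]=1,scc[2]=?,scc[3]=?,scc[4]=?,scc[5]=?,scc[6]=?,scc[7]=?)
step 3: low=(low[0]=0,low[1]=1,low[2]=2,low[3]=4,low[4]=?,low[5]=5,low[6]=?,low[7]=2); scc=(scc[0]=0,scc[1]=1,scc[2]=?,scc[3]=?,scc[4]=?,scc[5]=2,scc[6]=?,scc[7]=?)
step 4: low=(low[0]=0,low[1]=1,low[2]=2,low[3]=4,low[4]=?,low[5]=5,low[6]=2,low[7]=2); scc=(scc[0]=0,scc[1]=1,scc[2]=?,scc[3]=?,scc[4]=?,scc[5]=2,scc[6]=?,scc[7]=?)
step 5: low=(low[0]=0,low[1]=1,low[2]=2,low[3]=2,low[4]=?,low[5]=5,low[6]=2,low[7]=2); scc=(scc[0]=0,scc[1]=1,scc[2]=?,scc[3]=?,scc[4]=?,scc[5]=2,scc[6]=?,scc[7]=?)
step 6: low=(low[0]=0,low[1]=1,low[2]=2,low[3]=2,low[4]=?,low[5]=5,low[6]=2,low[7]=2); scc=(scc[0]=0,scc[1]=1,scc[2]=?,scc[3]=?,scc[4]=?,scc[5]=2,scc[6]=?,scc[7]=?)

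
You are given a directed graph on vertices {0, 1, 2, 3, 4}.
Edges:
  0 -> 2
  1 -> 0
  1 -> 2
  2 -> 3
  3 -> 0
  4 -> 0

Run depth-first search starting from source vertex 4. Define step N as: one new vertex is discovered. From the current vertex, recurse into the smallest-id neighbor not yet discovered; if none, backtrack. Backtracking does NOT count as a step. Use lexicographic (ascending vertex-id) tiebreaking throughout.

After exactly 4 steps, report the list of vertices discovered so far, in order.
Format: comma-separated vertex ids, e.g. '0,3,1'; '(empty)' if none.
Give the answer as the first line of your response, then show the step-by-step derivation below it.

4,0,2,3

step 1: discover 4; path=4; order=4
step 2: discover 0; path=4>0; order=4,0
step 3: discover 2; path=4>0>2; order=4,0,2
step 4: discover 3; path=4>0>2>3; order=4,0,2,3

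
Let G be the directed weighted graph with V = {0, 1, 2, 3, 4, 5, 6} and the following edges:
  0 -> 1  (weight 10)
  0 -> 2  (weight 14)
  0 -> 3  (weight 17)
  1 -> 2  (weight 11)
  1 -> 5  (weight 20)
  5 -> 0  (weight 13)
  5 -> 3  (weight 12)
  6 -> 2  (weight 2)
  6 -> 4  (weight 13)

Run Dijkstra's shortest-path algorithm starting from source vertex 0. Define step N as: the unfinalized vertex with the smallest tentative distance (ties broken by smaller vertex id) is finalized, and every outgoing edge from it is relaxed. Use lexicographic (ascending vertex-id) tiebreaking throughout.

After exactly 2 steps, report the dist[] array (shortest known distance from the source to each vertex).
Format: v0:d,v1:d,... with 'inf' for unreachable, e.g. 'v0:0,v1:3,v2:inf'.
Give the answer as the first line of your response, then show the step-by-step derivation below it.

v0:0,v1:10,v2:14,v3:17,v4:inf,v5:30,v6:inf

step 1: dist = v0:0,v1:10,v2:14,v3:17,v4:inf,v5:inf,v6:inf
step 2: dist = v0:0,v1:10,v2:14,v3:17,v4:inf,v5:30,v6:inf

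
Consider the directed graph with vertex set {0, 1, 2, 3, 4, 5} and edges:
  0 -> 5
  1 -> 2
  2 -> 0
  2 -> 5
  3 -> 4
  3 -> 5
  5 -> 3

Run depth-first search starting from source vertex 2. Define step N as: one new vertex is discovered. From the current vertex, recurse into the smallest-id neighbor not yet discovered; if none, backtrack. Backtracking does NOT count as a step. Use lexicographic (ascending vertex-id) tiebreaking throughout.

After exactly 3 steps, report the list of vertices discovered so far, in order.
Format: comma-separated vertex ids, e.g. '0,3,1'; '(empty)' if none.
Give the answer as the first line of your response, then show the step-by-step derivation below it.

2,0,5

step 1: discover 2; path=2; order=2
step 2: discover 0; path=2>0; order=2,0
step 3: discover 5; path=2>0>5; order=2,0,5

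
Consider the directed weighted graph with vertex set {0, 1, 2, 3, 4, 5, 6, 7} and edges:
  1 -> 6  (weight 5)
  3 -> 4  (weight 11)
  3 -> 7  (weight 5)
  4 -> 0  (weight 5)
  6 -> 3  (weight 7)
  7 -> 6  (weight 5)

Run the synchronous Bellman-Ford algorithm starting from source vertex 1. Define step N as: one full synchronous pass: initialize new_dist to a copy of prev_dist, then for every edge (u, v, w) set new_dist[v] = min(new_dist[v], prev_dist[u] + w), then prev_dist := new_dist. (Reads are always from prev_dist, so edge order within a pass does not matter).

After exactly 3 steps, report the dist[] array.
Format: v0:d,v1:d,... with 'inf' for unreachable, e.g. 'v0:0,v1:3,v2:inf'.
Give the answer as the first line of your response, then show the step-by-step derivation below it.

v0:inf,v1:0,v2:inf,v3:12,v4:23,v5:inf,v6:5,v7:17

step 1: dist = v0:inf,v1:0,v2:inf,v3:inf,v4:inf,v5:inf,v6:5,v7:inf
step 2: dist = v0:inf,v1:0,v2:inf,v3:12,v4:inf,v5:inf,v6:5,v7:inf
step 3: dist = v0:inf,v1:0,v2:inf,v3:12,v4:23,v5:inf,v6:5,v7:17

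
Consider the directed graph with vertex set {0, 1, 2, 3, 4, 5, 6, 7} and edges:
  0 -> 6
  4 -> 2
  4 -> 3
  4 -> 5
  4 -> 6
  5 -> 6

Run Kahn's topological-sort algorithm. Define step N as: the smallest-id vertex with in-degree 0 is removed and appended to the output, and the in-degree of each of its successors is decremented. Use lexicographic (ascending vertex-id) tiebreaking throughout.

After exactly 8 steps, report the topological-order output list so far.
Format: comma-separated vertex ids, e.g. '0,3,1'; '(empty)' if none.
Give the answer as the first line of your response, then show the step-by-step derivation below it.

0,1,4,2,3,5,6,7

step 1: output 0; order=[0]; indeg=(0,0,1,1,0,1,2,0)
step 2: output 1; order=[0,1]; indeg=(0,0,1,1,0,1,2,0)
step 3: output 4; order=[0,1,4]; indeg=(0,0,0,0,0,0,1,0)
step 4: output 2; order=[0,1,4,2]; indeg=(0,0,0,0,0,0,1,0)
step 5: output 3; order=[0,1,4,2,3]; indeg=(0,0,0,0,0,0,1,0)
step 6: output 5; order=[0,1,4,2,3,5]; indeg=(0,0,0,0,0,0,0,0)
step 7: output 6; order=[0,1,4,2,3,5,6]; indeg=(0,0,0,0,0,0,0,0)
step 8: output 7; order=[0,1,4,2,3,5,6,7]; indeg=(0,0,0,0,0,0,0,0)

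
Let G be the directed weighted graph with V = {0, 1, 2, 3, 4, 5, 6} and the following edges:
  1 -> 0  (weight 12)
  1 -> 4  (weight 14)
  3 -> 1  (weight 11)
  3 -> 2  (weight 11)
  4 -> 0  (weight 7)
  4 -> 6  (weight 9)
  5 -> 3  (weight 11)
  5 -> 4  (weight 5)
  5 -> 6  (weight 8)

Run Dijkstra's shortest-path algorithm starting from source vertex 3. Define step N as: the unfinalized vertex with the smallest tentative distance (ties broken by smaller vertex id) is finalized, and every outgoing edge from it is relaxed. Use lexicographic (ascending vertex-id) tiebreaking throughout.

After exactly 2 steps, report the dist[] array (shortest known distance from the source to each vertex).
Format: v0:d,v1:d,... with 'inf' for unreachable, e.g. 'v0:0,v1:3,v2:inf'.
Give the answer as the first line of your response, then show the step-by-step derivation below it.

v0:23,v1:11,v2:11,v3:0,v4:25,v5:inf,v6:inf

step 1: dist = v0:inf,v1:11,v2:11,v3:0,v4:inf,v5:inf,v6:inf
step 2: dist = v0:23,v1:11,v2:11,v3:0,v4:25,v5:inf,v6:inf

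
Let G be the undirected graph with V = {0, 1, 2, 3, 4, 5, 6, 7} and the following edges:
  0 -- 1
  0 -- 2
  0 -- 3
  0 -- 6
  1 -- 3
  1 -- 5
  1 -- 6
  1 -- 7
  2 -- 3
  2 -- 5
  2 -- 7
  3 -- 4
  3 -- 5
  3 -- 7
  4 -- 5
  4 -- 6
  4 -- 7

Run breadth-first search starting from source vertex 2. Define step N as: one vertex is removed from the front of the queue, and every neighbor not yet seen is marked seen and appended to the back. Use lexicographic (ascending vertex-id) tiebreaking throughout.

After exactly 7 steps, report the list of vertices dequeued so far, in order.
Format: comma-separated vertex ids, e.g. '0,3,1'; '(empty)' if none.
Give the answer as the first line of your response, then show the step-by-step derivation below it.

2,0,3,5,7,1,6

step 1: dequeue 2; queue=[0,3,5,7]; order=2
step 2: dequeue 0; queue=[3,5,7,1,6]; order=2,0
step 3: dequeue 3; queue=[5,7,1,6,4]; order=2,0,3
step 4: dequeue 5; queue=[7,1,6,4]; order=2,0,3,5
step 5: dequeue 7; queue=[1,6,4]; order=2,0,3,5,7
step 6: dequeue 1; queue=[6,4]; order=2,0,3,5,7,1
step 7: dequeue 6; queue=[4]; order=2,0,3,5,7,1,6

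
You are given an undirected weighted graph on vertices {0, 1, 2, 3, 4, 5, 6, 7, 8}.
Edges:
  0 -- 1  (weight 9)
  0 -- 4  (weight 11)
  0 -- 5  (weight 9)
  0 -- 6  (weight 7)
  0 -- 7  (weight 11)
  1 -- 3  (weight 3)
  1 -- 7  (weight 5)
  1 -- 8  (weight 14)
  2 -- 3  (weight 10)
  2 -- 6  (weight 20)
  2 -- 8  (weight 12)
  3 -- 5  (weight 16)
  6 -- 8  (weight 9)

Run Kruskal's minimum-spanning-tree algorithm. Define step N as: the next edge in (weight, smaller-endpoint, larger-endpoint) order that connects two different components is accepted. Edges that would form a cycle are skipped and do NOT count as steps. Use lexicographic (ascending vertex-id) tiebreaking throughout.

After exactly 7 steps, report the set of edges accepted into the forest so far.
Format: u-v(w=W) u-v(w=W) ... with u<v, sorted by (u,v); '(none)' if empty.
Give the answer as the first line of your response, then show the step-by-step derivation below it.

0-1(w=9) 0-5(w=9) 0-6(w=7) 1-3(w=3) 1-7(w=5) 2-3(w=10) 6-8(w=9)

step 1: add edge 1-3 (w=3); MST = {1-3(w=3)}
step 2: add edge 1-7 (w=5); MST = {1-3(w=3) 1-7(w=5)}
step 3: add edge 0-6 (w=7); MST = {0-6(w=7) 1-3(w=3) 1-7(w=5)}
step 4: add edge 0-1 (w=9); MST = {0-1(w=9) 0-6(w=7) 1-3(w=3) 1-7(w=5)}
step 5: add edge 0-5 (w=9); MST = {0-1(w=9) 0-5(w=9) 0-6(w=7) 1-3(w=3) 1-7(w=5)}
step 6: add edge 6-8 (w=9); MST = {0-1(w=9) 0-5(w=9) 0-6(w=7) 1-3(w=3) 1-7(w=5) 6-8(w=9)}
step 7: add edge 2-3 (w=10); MST = {0-1(w=9) 0-5(w=9) 0-6(w=7) 1-3(w=3) 1-7(w=5) 2-3(w=10) 6-8(w=9)}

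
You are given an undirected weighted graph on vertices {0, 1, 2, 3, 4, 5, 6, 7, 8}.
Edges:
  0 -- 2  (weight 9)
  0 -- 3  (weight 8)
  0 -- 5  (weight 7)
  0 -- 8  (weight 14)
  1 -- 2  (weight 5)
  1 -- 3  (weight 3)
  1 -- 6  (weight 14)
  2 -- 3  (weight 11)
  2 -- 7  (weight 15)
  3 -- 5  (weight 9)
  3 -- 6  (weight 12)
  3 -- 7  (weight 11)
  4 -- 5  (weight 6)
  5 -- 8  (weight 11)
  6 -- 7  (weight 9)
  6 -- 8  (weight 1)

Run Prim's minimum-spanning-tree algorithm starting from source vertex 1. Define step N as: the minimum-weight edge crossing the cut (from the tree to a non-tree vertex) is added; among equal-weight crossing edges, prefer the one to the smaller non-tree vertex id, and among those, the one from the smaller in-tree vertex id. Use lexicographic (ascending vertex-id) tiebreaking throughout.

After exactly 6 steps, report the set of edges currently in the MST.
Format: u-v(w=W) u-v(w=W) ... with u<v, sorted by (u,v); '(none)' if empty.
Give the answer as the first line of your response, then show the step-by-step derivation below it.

0-3(w=8) 0-5(w=7) 1-2(w=5) 1-3(w=3) 3-7(w=11) 4-5(w=6)

step 1: add edge 1-3 (w=3); MST = {1-3(w=3)}
step 2: add edge 1-2 (w=5); MST = {1-2(w=5) 1-3(w=3)}
step 3: add edge 0-3 (w=8); MST = {0-3(w=8) 1-2(w=5) 1-3(w=3)}
step 4: add edge 0-5 (w=7); MST = {0-3(w=8) 0-5(w=7) 1-2(w=5) 1-3(w=3)}
step 5: add edge 4-5 (w=6); MST = {0-3(w=8) 0-5(w=7) 1-2(w=5) 1-3(w=3) 4-5(w=6)}
step 6: add edge 3-7 (w=11); MST = {0-3(w=8) 0-5(w=7) 1-2(w=5) 1-3(w=3) 3-7(w=11) 4-5(w=6)}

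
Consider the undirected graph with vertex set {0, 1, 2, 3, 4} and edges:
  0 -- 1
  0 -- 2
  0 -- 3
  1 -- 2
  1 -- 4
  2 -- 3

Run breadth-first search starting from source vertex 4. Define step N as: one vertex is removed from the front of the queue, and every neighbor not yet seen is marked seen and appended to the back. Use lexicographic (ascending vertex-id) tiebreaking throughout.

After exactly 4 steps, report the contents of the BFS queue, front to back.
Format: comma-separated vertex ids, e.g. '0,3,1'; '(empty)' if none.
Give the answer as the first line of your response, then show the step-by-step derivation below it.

3

step 1: dequeue 4; queue=[1]; order=4
step 2: dequeue 1; queue=[0,2]; order=4,1
step 3: dequeue 0; queue=[2,3]; order=4,1,0
step 4: dequeue 2; queue=[3]; order=4,1,0,2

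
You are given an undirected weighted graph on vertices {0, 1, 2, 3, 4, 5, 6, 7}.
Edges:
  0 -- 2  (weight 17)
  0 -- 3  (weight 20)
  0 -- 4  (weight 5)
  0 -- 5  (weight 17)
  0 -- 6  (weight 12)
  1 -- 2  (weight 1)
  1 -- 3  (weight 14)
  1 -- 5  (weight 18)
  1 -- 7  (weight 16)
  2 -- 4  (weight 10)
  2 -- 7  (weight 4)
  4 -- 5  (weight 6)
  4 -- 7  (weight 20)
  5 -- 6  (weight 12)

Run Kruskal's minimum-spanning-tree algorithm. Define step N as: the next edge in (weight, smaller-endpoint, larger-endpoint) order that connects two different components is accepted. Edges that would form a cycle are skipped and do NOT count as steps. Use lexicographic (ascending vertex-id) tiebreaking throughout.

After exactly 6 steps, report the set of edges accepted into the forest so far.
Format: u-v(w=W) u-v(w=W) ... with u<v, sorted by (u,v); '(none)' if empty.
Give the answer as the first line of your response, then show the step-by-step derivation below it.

0-4(w=5) 0-6(w=12) 1-2(w=1) 2-4(w=10) 2-7(w=4) 4-5(w=6)

step 1: add edge 1-2 (w=1); MST = {1-2(w=1)}
step 2: add edge 2-7 (w=4); MST = {1-2(w=1) 2-7(w=4)}
step 3: add edge 0-4 (w=5); MST = {0-4(w=5) 1-2(w=1) 2-7(w=4)}
step 4: add edge 4-5 (w=6); MST = {0-4(w=5) 1-2(w=1) 2-7(w=4) 4-5(w=6)}
step 5: add edge 2-4 (w=10); MST = {0-4(w=5) 1-2(w=1) 2-4(w=10) 2-7(w=4) 4-5(w=6)}
step 6: add edge 0-6 (w=12); MST = {0-4(w=5) 0-6(w=12) 1-2(w=1) 2-4(w=10) 2-7(w=4) 4-5(w=6)}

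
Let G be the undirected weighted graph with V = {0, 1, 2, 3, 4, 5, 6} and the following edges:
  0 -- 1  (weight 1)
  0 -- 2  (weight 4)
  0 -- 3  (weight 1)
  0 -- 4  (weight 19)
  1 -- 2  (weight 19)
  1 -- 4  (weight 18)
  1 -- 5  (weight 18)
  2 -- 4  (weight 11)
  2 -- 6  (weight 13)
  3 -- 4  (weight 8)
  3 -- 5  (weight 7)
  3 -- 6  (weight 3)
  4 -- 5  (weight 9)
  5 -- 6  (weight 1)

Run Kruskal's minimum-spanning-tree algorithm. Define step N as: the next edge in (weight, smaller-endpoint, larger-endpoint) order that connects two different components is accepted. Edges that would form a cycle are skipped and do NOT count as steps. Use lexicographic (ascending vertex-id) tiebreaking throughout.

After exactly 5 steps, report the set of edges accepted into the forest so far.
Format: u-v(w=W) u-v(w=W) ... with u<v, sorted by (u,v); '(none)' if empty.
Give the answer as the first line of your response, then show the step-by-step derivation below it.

0-1(w=1) 0-2(w=4) 0-3(w=1) 3-6(w=3) 5-6(w=1)

step 1: add edge 0-1 (w=1); MST = {0-1(w=1)}
step 2: add edge 0-3 (w=1); MST = {0-1(w=1) 0-3(w=1)}
step 3: add edge 5-6 (w=1); MST = {0-1(w=1) 0-3(w=1) 5-6(w=1)}
step 4: add edge 3-6 (w=3); MST = {0-1(w=1) 0-3(w=1) 3-6(w=3) 5-6(w=1)}
step 5: add edge 0-2 (w=4); MST = {0-1(w=1) 0-2(w=4) 0-3(w=1) 3-6(w=3) 5-6(w=1)}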